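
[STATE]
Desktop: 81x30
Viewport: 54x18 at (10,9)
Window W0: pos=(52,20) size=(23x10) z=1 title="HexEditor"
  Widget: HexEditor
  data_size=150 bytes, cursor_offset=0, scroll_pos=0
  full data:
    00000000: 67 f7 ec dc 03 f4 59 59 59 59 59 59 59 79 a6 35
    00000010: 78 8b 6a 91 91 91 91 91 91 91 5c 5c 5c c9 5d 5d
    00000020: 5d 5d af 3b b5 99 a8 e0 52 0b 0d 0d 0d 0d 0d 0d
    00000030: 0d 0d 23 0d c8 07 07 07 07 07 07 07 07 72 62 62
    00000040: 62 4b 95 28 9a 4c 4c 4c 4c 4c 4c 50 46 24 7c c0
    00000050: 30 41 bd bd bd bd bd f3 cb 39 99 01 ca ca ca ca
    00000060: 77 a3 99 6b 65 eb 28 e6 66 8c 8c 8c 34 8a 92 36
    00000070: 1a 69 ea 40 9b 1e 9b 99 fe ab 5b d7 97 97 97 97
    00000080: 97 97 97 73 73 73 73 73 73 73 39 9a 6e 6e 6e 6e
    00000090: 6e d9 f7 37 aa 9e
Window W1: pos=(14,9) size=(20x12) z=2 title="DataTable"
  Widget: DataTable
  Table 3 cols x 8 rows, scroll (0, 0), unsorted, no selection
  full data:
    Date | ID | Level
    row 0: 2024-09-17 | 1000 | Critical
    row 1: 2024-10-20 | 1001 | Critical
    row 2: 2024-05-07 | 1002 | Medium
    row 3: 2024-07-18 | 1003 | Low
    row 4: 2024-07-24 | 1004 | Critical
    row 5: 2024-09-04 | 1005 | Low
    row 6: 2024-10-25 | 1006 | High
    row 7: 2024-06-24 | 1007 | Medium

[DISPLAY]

    ┏━━━━━━━━━━━━━━━━━━┓                              
    ┃ DataTable        ┃                              
    ┠──────────────────┨                              
    ┃Date      │ID  │Le┃                              
    ┃──────────┼────┼──┃                              
    ┃2024-09-17│1000│Cr┃                              
    ┃2024-10-20│1001│Cr┃                              
    ┃2024-05-07│1002│Me┃                              
    ┃2024-07-18│1003│Lo┃                              
    ┃2024-07-24│1004│Cr┃                              
    ┃2024-09-04│1005│Lo┃                              
    ┗━━━━━━━━━━━━━━━━━━┛                  ┏━━━━━━━━━━━
                                          ┃ HexEditor 
                                          ┠───────────
                                          ┃00000000  6
                                          ┃00000010  7
                                          ┃00000020  5
                                          ┃00000030  0


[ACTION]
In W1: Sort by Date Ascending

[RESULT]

    ┏━━━━━━━━━━━━━━━━━━┓                              
    ┃ DataTable        ┃                              
    ┠──────────────────┨                              
    ┃Date     ▲│ID  │Le┃                              
    ┃──────────┼────┼──┃                              
    ┃2024-05-07│1002│Me┃                              
    ┃2024-06-24│1007│Me┃                              
    ┃2024-07-18│1003│Lo┃                              
    ┃2024-07-24│1004│Cr┃                              
    ┃2024-09-04│1005│Lo┃                              
    ┃2024-09-17│1000│Cr┃                              
    ┗━━━━━━━━━━━━━━━━━━┛                  ┏━━━━━━━━━━━
                                          ┃ HexEditor 
                                          ┠───────────
                                          ┃00000000  6
                                          ┃00000010  7
                                          ┃00000020  5
                                          ┃00000030  0


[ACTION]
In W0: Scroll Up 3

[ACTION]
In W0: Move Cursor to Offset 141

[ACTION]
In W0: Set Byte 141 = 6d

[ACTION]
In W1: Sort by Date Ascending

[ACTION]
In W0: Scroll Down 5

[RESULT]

    ┏━━━━━━━━━━━━━━━━━━┓                              
    ┃ DataTable        ┃                              
    ┠──────────────────┨                              
    ┃Date     ▲│ID  │Le┃                              
    ┃──────────┼────┼──┃                              
    ┃2024-05-07│1002│Me┃                              
    ┃2024-06-24│1007│Me┃                              
    ┃2024-07-18│1003│Lo┃                              
    ┃2024-07-24│1004│Cr┃                              
    ┃2024-09-04│1005│Lo┃                              
    ┃2024-09-17│1000│Cr┃                              
    ┗━━━━━━━━━━━━━━━━━━┛                  ┏━━━━━━━━━━━
                                          ┃ HexEditor 
                                          ┠───────────
                                          ┃00000050  3
                                          ┃00000060  7
                                          ┃00000070  1
                                          ┃00000080  9


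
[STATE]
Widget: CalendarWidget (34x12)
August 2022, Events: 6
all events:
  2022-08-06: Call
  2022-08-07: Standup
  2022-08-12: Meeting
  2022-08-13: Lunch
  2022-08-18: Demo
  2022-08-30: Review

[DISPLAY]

           August 2022            
Mo Tu We Th Fr Sa Su              
 1  2  3  4  5  6*  7*            
 8  9 10 11 12* 13* 14            
15 16 17 18* 19 20 21             
22 23 24 25 26 27 28              
29 30* 31                         
                                  
                                  
                                  
                                  
                                  


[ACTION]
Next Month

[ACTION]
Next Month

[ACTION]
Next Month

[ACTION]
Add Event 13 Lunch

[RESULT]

          November 2022           
Mo Tu We Th Fr Sa Su              
    1  2  3  4  5  6              
 7  8  9 10 11 12 13*             
14 15 16 17 18 19 20              
21 22 23 24 25 26 27              
28 29 30                          
                                  
                                  
                                  
                                  
                                  


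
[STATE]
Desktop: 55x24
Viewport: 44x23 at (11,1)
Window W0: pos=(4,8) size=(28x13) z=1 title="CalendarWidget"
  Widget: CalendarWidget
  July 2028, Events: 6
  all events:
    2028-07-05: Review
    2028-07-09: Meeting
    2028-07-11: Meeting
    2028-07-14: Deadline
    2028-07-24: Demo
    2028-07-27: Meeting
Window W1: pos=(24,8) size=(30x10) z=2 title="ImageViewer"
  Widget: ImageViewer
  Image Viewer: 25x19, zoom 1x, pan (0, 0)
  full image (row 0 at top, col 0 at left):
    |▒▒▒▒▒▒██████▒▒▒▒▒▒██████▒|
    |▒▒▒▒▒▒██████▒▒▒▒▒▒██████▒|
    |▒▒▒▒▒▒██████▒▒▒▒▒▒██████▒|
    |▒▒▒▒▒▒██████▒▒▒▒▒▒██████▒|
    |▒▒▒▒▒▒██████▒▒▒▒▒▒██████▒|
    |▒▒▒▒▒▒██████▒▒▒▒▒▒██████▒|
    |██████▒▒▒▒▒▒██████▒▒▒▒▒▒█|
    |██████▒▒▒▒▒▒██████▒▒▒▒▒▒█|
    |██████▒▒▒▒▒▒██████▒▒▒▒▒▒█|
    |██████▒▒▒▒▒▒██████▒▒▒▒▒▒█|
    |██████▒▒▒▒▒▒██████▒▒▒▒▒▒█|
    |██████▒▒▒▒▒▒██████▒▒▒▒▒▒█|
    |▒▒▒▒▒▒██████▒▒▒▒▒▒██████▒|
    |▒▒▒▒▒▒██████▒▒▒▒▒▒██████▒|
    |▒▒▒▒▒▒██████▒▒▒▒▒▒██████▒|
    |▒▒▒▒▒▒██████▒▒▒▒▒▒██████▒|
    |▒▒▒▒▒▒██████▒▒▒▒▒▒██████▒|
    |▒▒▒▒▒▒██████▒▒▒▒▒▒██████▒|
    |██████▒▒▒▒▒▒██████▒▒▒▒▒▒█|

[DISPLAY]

                                            
                                            
                                            
                                            
                                            
                                            
                                            
━━━━━━━━━━━━━┏━━━━━━━━━━━━━━━━━━━━━━━━━━━━┓ 
darWidget    ┃ ImageViewer                ┃ 
─────────────┠────────────────────────────┨ 
  July 2028  ┃▒▒▒▒▒▒██████▒▒▒▒▒▒██████▒   ┃ 
We Th Fr Sa S┃▒▒▒▒▒▒██████▒▒▒▒▒▒██████▒   ┃ 
          1  ┃▒▒▒▒▒▒██████▒▒▒▒▒▒██████▒   ┃ 
 5*  6  7  8 ┃▒▒▒▒▒▒██████▒▒▒▒▒▒██████▒   ┃ 
 12 13 14* 15┃▒▒▒▒▒▒██████▒▒▒▒▒▒██████▒   ┃ 
19 20 21 22 2┃▒▒▒▒▒▒██████▒▒▒▒▒▒██████▒   ┃ 
 26 27* 28 29┗━━━━━━━━━━━━━━━━━━━━━━━━━━━━┛ 
                    ┃                       
                    ┃                       
━━━━━━━━━━━━━━━━━━━━┛                       
                                            
                                            
                                            


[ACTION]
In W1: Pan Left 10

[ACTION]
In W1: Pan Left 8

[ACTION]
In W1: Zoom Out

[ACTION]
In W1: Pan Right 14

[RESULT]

                                            
                                            
                                            
                                            
                                            
                                            
                                            
━━━━━━━━━━━━━┏━━━━━━━━━━━━━━━━━━━━━━━━━━━━┓ 
darWidget    ┃ ImageViewer                ┃ 
─────────────┠────────────────────────────┨ 
  July 2028  ┃▒▒▒▒██████▒                 ┃ 
We Th Fr Sa S┃▒▒▒▒██████▒                 ┃ 
          1  ┃▒▒▒▒██████▒                 ┃ 
 5*  6  7  8 ┃▒▒▒▒██████▒                 ┃ 
 12 13 14* 15┃▒▒▒▒██████▒                 ┃ 
19 20 21 22 2┃▒▒▒▒██████▒                 ┃ 
 26 27* 28 29┗━━━━━━━━━━━━━━━━━━━━━━━━━━━━┛ 
                    ┃                       
                    ┃                       
━━━━━━━━━━━━━━━━━━━━┛                       
                                            
                                            
                                            


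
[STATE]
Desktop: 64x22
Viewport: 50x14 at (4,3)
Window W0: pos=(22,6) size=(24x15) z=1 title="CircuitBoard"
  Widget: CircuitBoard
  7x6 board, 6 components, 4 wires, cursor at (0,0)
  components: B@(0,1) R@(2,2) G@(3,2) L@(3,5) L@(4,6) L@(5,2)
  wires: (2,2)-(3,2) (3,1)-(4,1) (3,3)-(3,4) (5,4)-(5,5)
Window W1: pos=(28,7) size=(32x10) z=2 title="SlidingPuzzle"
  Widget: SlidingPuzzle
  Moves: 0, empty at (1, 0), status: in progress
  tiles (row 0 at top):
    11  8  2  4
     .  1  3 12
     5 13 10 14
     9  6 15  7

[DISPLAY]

                                                  
                                                  
                                                  
                  ┏━━━━━━━━━━━━━━━━━━━━━━┓        
                  ┃ Circ┏━━━━━━━━━━━━━━━━━━━━━━━━━
                  ┠─────┃ SlidingPuzzle           
                  ┃   0 ┠─────────────────────────
                  ┃0  [.┃┌────┬────┬────┬────┐    
                  ┃     ┃│ 11 │  8 │  2 │  4 │    
                  ┃1    ┃├────┼────┼────┼────┤    
                  ┃     ┃│    │  1 │  3 │ 12 │    
                  ┃2    ┃├────┼────┼────┼────┤    
                  ┃     ┃│  5 │ 13 │ 10 │ 14 │    
                  ┃3    ┗━━━━━━━━━━━━━━━━━━━━━━━━━


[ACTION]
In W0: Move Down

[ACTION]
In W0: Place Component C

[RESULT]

                                                  
                                                  
                                                  
                  ┏━━━━━━━━━━━━━━━━━━━━━━┓        
                  ┃ Circ┏━━━━━━━━━━━━━━━━━━━━━━━━━
                  ┠─────┃ SlidingPuzzle           
                  ┃   0 ┠─────────────────────────
                  ┃0    ┃┌────┬────┬────┬────┐    
                  ┃     ┃│ 11 │  8 │  2 │  4 │    
                  ┃1  [C┃├────┼────┼────┼────┤    
                  ┃     ┃│    │  1 │  3 │ 12 │    
                  ┃2    ┃├────┼────┼────┼────┤    
                  ┃     ┃│  5 │ 13 │ 10 │ 14 │    
                  ┃3    ┗━━━━━━━━━━━━━━━━━━━━━━━━━


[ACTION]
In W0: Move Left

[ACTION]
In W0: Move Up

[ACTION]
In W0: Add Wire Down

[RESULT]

                                                  
                                                  
                                                  
                  ┏━━━━━━━━━━━━━━━━━━━━━━┓        
                  ┃ Circ┏━━━━━━━━━━━━━━━━━━━━━━━━━
                  ┠─────┃ SlidingPuzzle           
                  ┃   0 ┠─────────────────────────
                  ┃0  [.┃┌────┬────┬────┬────┐    
                  ┃    │┃│ 11 │  8 │  2 │  4 │    
                  ┃1   C┃├────┼────┼────┼────┤    
                  ┃     ┃│    │  1 │  3 │ 12 │    
                  ┃2    ┃├────┼────┼────┼────┤    
                  ┃     ┃│  5 │ 13 │ 10 │ 14 │    
                  ┃3    ┗━━━━━━━━━━━━━━━━━━━━━━━━━


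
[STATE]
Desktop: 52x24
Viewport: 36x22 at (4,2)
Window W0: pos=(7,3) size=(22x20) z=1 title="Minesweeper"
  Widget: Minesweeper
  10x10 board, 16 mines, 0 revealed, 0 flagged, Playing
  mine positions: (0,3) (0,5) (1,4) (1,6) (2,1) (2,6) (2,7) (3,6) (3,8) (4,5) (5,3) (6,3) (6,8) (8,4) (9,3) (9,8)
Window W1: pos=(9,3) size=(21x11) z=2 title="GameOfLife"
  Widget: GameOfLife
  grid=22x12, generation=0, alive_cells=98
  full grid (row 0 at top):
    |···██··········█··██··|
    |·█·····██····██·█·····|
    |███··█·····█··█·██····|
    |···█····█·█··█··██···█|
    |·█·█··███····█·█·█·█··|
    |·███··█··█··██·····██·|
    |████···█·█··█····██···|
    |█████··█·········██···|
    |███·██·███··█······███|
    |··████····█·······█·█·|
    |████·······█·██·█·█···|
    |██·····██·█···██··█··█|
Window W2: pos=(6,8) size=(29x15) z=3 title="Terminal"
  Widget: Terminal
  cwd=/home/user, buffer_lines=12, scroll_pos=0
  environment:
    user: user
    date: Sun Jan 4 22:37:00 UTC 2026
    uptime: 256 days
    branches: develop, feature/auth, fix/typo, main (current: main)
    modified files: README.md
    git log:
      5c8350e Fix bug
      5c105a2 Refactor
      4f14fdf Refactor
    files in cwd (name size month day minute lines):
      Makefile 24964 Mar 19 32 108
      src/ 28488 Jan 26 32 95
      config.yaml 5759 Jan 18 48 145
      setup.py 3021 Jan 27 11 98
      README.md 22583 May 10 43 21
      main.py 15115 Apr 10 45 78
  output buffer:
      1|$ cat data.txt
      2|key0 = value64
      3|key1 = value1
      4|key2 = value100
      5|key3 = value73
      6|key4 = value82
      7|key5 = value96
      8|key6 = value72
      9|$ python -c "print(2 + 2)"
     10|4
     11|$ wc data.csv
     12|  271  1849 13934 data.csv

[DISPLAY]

                                    
   ┏━┏━━━━━━━━━━━━━━━━━━━┓          
   ┃ ┃ GameOfLife        ┃          
   ┠─┠───────────────────┨          
   ┃■┃Gen: 0             ┃          
   ┃■┃··█····█·█··█··██··┃          
  ┏━━━━━━━━━━━━━━━━━━━━━━━━━━━┓     
  ┃ Terminal                  ┃     
  ┠───────────────────────────┨     
  ┃$ cat data.txt             ┃     
  ┃key0 = value64             ┃     
  ┃key1 = value1              ┃     
  ┃key2 = value100            ┃     
  ┃key3 = value73             ┃     
  ┃key4 = value82             ┃     
  ┃key5 = value96             ┃     
  ┃key6 = value72             ┃     
  ┃$ python -c "print(2 + 2)" ┃     
  ┃4                          ┃     
  ┃$ wc data.csv              ┃     
  ┗━━━━━━━━━━━━━━━━━━━━━━━━━━━┛     
                                    


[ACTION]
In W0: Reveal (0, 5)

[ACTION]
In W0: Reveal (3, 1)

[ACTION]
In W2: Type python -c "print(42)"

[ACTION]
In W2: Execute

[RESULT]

                                    
   ┏━┏━━━━━━━━━━━━━━━━━━━┓          
   ┃ ┃ GameOfLife        ┃          
   ┠─┠───────────────────┨          
   ┃■┃Gen: 0             ┃          
   ┃■┃··█····█·█··█··██··┃          
  ┏━━━━━━━━━━━━━━━━━━━━━━━━━━━┓     
  ┃ Terminal                  ┃     
  ┠───────────────────────────┨     
  ┃key3 = value73             ┃     
  ┃key4 = value82             ┃     
  ┃key5 = value96             ┃     
  ┃key6 = value72             ┃     
  ┃$ python -c "print(2 + 2)" ┃     
  ┃4                          ┃     
  ┃$ wc data.csv              ┃     
  ┃  271  1849 13934 data.csv ┃     
  ┃$ python -c "print(42)"    ┃     
  ┃42                         ┃     
  ┃$ █                        ┃     
  ┗━━━━━━━━━━━━━━━━━━━━━━━━━━━┛     
                                    


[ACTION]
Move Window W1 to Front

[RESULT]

                                    
   ┏━┏━━━━━━━━━━━━━━━━━━━┓          
   ┃ ┃ GameOfLife        ┃          
   ┠─┠───────────────────┨          
   ┃■┃Gen: 0             ┃          
   ┃■┃··█····█·█··█··██··┃          
  ┏━━┃█·█··███····█·█·█·█┃━━━━┓     
  ┃ T┃███··█··█··██·····█┃    ┃     
  ┠──┃███···█·█··█····██·┃────┨     
  ┃ke┃████··█·········██·┃    ┃     
  ┃ke┃██·██·███··█······█┃    ┃     
  ┃ke┗━━━━━━━━━━━━━━━━━━━┛    ┃     
  ┃key6 = value72             ┃     
  ┃$ python -c "print(2 + 2)" ┃     
  ┃4                          ┃     
  ┃$ wc data.csv              ┃     
  ┃  271  1849 13934 data.csv ┃     
  ┃$ python -c "print(42)"    ┃     
  ┃42                         ┃     
  ┃$ █                        ┃     
  ┗━━━━━━━━━━━━━━━━━━━━━━━━━━━┛     
                                    


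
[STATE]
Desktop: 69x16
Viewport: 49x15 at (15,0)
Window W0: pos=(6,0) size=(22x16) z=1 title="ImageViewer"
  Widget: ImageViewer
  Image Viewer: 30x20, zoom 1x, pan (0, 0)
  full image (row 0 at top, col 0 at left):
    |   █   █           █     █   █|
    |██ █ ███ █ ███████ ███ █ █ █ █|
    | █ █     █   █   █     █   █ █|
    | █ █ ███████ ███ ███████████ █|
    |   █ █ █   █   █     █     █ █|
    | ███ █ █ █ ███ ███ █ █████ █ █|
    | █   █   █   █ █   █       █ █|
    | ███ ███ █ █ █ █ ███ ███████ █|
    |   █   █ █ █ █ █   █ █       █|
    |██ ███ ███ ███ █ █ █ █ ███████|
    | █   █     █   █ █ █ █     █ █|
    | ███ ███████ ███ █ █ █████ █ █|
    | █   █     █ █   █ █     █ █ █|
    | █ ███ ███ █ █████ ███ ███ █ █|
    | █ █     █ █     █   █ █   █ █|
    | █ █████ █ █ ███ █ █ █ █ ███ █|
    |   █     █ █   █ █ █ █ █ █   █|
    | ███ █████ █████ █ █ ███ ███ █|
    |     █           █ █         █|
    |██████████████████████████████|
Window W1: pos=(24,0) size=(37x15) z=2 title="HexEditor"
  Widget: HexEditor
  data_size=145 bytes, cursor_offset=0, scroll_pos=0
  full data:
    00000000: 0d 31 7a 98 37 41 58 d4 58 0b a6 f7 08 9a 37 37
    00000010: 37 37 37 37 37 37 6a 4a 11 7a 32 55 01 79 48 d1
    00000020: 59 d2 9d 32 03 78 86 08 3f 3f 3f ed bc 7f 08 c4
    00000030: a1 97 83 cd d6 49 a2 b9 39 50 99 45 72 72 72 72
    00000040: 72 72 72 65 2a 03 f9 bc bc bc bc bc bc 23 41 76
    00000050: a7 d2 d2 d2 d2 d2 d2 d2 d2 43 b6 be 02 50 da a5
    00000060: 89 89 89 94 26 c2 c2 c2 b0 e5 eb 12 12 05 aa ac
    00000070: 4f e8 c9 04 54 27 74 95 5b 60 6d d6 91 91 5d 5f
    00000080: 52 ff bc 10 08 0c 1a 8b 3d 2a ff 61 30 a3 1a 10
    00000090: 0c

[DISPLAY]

━━━━━━━━━┏━━━━━━━━━━━━━━━━━━━━━━━━━━━━━━━━━━━┓   
ewer     ┃ HexEditor                         ┃   
─────────┠───────────────────────────────────┨   
         ┃00000000  0D 31 7a 98 37 41 58 d4  ┃   
 █ ██████┃00000010  37 37 37 37 37 37 6a 4a  ┃   
 █   █   ┃00000020  59 d2 9d 32 03 78 86 08  ┃   
████ ███ ┃00000030  a1 97 83 cd d6 49 a2 b9  ┃   
   █   █ ┃00000040  72 72 72 65 2a 03 f9 bc  ┃   
 █ ███ ██┃00000050  a7 d2 d2 d2 d2 d2 d2 d2  ┃   
 █   █ █ ┃00000060  89 89 89 94 26 c2 c2 c2  ┃   
 █ █ █ █ ┃00000070  4f e8 c9 04 54 27 74 95  ┃   
 █ █ █ █ ┃00000080  52 ff bc 10 08 0c 1a 8b  ┃   
██ ███ █ ┃00000090  0c                       ┃   
   █   █ ┃                                   ┃   
████ ███ ┗━━━━━━━━━━━━━━━━━━━━━━━━━━━━━━━━━━━┛   


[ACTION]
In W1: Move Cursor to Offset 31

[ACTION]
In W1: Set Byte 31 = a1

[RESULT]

━━━━━━━━━┏━━━━━━━━━━━━━━━━━━━━━━━━━━━━━━━━━━━┓   
ewer     ┃ HexEditor                         ┃   
─────────┠───────────────────────────────────┨   
         ┃00000000  0d 31 7a 98 37 41 58 d4  ┃   
 █ ██████┃00000010  37 37 37 37 37 37 6a 4a  ┃   
 █   █   ┃00000020  59 d2 9d 32 03 78 86 08  ┃   
████ ███ ┃00000030  a1 97 83 cd d6 49 a2 b9  ┃   
   █   █ ┃00000040  72 72 72 65 2a 03 f9 bc  ┃   
 █ ███ ██┃00000050  a7 d2 d2 d2 d2 d2 d2 d2  ┃   
 █   █ █ ┃00000060  89 89 89 94 26 c2 c2 c2  ┃   
 █ █ █ █ ┃00000070  4f e8 c9 04 54 27 74 95  ┃   
 █ █ █ █ ┃00000080  52 ff bc 10 08 0c 1a 8b  ┃   
██ ███ █ ┃00000090  0c                       ┃   
   █   █ ┃                                   ┃   
████ ███ ┗━━━━━━━━━━━━━━━━━━━━━━━━━━━━━━━━━━━┛   


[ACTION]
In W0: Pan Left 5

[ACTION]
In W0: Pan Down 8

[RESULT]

━━━━━━━━━┏━━━━━━━━━━━━━━━━━━━━━━━━━━━━━━━━━━━┓   
ewer     ┃ HexEditor                         ┃   
─────────┠───────────────────────────────────┨   
 █ █ █ █ ┃00000000  0d 31 7a 98 37 41 58 d4  ┃   
██ ███ █ ┃00000010  37 37 37 37 37 37 6a 4a  ┃   
   █   █ ┃00000020  59 d2 9d 32 03 78 86 08  ┃   
████ ███ ┃00000030  a1 97 83 cd d6 49 a2 b9  ┃   
   █ █   ┃00000040  72 72 72 65 2a 03 f9 bc  ┃   
██ █ ████┃00000050  a7 d2 d2 d2 d2 d2 d2 d2  ┃   
 █ █     ┃00000060  89 89 89 94 26 c2 c2 c2  ┃   
 █ █ ███ ┃00000070  4f e8 c9 04 54 27 74 95  ┃   
 █ █   █ ┃00000080  52 ff bc 10 08 0c 1a 8b  ┃   
██ █████ ┃00000090  0c                       ┃   
         ┃                                   ┃   
█████████┗━━━━━━━━━━━━━━━━━━━━━━━━━━━━━━━━━━━┛   


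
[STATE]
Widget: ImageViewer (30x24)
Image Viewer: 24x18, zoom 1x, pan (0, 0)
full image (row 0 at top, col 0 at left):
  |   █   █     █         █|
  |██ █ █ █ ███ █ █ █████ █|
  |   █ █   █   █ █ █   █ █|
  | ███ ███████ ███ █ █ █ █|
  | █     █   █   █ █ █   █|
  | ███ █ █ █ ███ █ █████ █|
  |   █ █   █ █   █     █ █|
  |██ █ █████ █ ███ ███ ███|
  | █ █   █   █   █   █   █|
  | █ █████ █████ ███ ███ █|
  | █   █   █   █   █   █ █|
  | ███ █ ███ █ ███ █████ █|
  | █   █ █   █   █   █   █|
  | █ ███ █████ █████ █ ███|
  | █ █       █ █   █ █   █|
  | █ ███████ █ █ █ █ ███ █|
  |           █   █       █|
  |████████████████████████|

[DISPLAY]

   █   █     █         █      
██ █ █ █ ███ █ █ █████ █      
   █ █   █   █ █ █   █ █      
 ███ ███████ ███ █ █ █ █      
 █     █   █   █ █ █   █      
 ███ █ █ █ ███ █ █████ █      
   █ █   █ █   █     █ █      
██ █ █████ █ ███ ███ ███      
 █ █   █   █   █   █   █      
 █ █████ █████ ███ ███ █      
 █   █   █   █   █   █ █      
 ███ █ ███ █ ███ █████ █      
 █   █ █   █   █   █   █      
 █ ███ █████ █████ █ ███      
 █ █       █ █   █ █   █      
 █ ███████ █ █ █ █ ███ █      
           █   █       █      
████████████████████████      
                              
                              
                              
                              
                              
                              


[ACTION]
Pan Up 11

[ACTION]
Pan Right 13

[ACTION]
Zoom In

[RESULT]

 ██          ██               
 ██          ██               
 ██  ██████  ██  ██  █████████
 ██  ██████  ██  ██  █████████
     ██      ██  ██  ██      █
     ██      ██  ██  ██      █
███████████  ██████  ██  ██  █
███████████  ██████  ██  ██  █
 ██      ██      ██  ██  ██   
 ██      ██      ██  ██  ██   
 ██  ██  ██████  ██  █████████
 ██  ██  ██████  ██  █████████
     ██  ██      ██          █
     ██  ██      ██          █
███████  ██  ██████  ██████  █
███████  ██  ██████  ██████  █
 ██      ██      ██      ██   
 ██      ██      ██      ██   
███  ██████████  ██████  █████
███  ██████████  ██████  █████
     ██      ██      ██      █
     ██      ██      ██      █
 ██████  ██  ██████  █████████
 ██████  ██  ██████  █████████


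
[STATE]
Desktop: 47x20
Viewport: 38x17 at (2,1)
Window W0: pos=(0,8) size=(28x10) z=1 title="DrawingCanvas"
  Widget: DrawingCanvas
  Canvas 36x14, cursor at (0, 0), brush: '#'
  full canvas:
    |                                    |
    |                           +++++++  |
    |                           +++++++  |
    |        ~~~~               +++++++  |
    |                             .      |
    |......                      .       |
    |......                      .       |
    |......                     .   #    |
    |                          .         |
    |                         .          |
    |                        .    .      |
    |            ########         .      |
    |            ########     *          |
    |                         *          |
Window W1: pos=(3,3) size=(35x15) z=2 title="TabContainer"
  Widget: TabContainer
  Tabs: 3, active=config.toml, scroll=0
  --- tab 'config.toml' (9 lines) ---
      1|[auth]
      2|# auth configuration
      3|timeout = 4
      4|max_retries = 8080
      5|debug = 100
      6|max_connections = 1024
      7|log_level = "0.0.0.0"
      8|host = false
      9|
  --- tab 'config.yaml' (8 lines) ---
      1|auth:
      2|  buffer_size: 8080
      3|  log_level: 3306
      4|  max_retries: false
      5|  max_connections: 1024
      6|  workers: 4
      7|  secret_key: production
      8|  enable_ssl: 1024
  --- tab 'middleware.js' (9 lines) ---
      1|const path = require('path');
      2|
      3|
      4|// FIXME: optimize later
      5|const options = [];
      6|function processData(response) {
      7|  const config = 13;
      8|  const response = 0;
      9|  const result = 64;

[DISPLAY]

                                      
                                      
 ┏━━━━━━━━━━━━━━━━━━━━━━━━━━━━━━━━━┓  
 ┃ TabContainer                    ┃  
 ┠─────────────────────────────────┨  
 ┃[config.toml]│ config.yaml │ midd┃  
 ┃─────────────────────────────────┃  
━┃[auth]                           ┃  
D┃# auth configuration             ┃  
─┃timeout = 4                      ┃  
 ┃max_retries = 8080               ┃  
 ┃debug = 100                      ┃  
 ┃max_connections = 1024           ┃  
 ┃log_level = "0.0.0.0"            ┃  
 ┃host = false                     ┃  
.┃                                 ┃  
━┗━━━━━━━━━━━━━━━━━━━━━━━━━━━━━━━━━┛  


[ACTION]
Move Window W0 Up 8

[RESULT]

DrawingCanvas            ┃            
─────────────────────────┨            
 ┏━━━━━━━━━━━━━━━━━━━━━━━━━━━━━━━━━┓  
 ┃ TabContainer                    ┃  
 ┠─────────────────────────────────┨  
 ┃[config.toml]│ config.yaml │ midd┃  
 ┃─────────────────────────────────┃  
.┃[auth]                           ┃  
━┃# auth configuration             ┃  
 ┃timeout = 4                      ┃  
 ┃max_retries = 8080               ┃  
 ┃debug = 100                      ┃  
 ┃max_connections = 1024           ┃  
 ┃log_level = "0.0.0.0"            ┃  
 ┃host = false                     ┃  
 ┃                                 ┃  
 ┗━━━━━━━━━━━━━━━━━━━━━━━━━━━━━━━━━┛  


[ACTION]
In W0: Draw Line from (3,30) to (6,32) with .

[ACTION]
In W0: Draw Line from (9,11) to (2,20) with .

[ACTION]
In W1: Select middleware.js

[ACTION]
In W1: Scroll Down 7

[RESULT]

DrawingCanvas            ┃            
─────────────────────────┨            
 ┏━━━━━━━━━━━━━━━━━━━━━━━━━━━━━━━━━┓  
 ┃ TabContainer                    ┃  
 ┠─────────────────────────────────┨  
 ┃ config.toml │ config.yaml │[midd┃  
 ┃─────────────────────────────────┃  
.┃  const response = 0;            ┃  
━┃  const result = 64;             ┃  
 ┃                                 ┃  
 ┃                                 ┃  
 ┃                                 ┃  
 ┃                                 ┃  
 ┃                                 ┃  
 ┃                                 ┃  
 ┃                                 ┃  
 ┗━━━━━━━━━━━━━━━━━━━━━━━━━━━━━━━━━┛  


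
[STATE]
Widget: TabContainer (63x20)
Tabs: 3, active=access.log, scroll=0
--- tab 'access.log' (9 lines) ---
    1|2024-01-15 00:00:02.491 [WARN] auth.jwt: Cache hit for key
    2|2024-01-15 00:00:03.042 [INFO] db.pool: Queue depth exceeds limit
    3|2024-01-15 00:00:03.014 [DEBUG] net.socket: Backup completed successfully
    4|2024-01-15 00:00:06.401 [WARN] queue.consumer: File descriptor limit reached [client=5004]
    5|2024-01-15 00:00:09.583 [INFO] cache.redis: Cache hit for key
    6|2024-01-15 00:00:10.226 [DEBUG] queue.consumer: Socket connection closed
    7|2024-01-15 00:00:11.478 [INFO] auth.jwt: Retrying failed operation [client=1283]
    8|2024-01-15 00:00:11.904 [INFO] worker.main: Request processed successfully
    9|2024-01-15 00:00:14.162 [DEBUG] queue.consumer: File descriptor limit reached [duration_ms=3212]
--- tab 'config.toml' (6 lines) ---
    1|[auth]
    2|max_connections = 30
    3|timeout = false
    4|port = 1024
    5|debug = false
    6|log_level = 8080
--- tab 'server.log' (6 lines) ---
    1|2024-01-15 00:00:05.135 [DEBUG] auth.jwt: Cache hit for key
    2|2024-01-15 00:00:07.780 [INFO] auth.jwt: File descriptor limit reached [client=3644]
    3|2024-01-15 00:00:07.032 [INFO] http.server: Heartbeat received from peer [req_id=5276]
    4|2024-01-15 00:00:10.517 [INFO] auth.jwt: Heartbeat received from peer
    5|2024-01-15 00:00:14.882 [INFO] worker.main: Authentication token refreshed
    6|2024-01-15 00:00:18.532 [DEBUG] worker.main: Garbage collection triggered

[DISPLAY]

[access.log]│ config.toml │ server.log                         
───────────────────────────────────────────────────────────────
2024-01-15 00:00:02.491 [WARN] auth.jwt: Cache hit for key     
2024-01-15 00:00:03.042 [INFO] db.pool: Queue depth exceeds lim
2024-01-15 00:00:03.014 [DEBUG] net.socket: Backup completed su
2024-01-15 00:00:06.401 [WARN] queue.consumer: File descriptor 
2024-01-15 00:00:09.583 [INFO] cache.redis: Cache hit for key  
2024-01-15 00:00:10.226 [DEBUG] queue.consumer: Socket connecti
2024-01-15 00:00:11.478 [INFO] auth.jwt: Retrying failed operat
2024-01-15 00:00:11.904 [INFO] worker.main: Request processed s
2024-01-15 00:00:14.162 [DEBUG] queue.consumer: File descriptor
                                                               
                                                               
                                                               
                                                               
                                                               
                                                               
                                                               
                                                               
                                                               


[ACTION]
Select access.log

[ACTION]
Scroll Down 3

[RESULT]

[access.log]│ config.toml │ server.log                         
───────────────────────────────────────────────────────────────
2024-01-15 00:00:06.401 [WARN] queue.consumer: File descriptor 
2024-01-15 00:00:09.583 [INFO] cache.redis: Cache hit for key  
2024-01-15 00:00:10.226 [DEBUG] queue.consumer: Socket connecti
2024-01-15 00:00:11.478 [INFO] auth.jwt: Retrying failed operat
2024-01-15 00:00:11.904 [INFO] worker.main: Request processed s
2024-01-15 00:00:14.162 [DEBUG] queue.consumer: File descriptor
                                                               
                                                               
                                                               
                                                               
                                                               
                                                               
                                                               
                                                               
                                                               
                                                               
                                                               
                                                               


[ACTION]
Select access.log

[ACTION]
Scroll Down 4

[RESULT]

[access.log]│ config.toml │ server.log                         
───────────────────────────────────────────────────────────────
2024-01-15 00:00:09.583 [INFO] cache.redis: Cache hit for key  
2024-01-15 00:00:10.226 [DEBUG] queue.consumer: Socket connecti
2024-01-15 00:00:11.478 [INFO] auth.jwt: Retrying failed operat
2024-01-15 00:00:11.904 [INFO] worker.main: Request processed s
2024-01-15 00:00:14.162 [DEBUG] queue.consumer: File descriptor
                                                               
                                                               
                                                               
                                                               
                                                               
                                                               
                                                               
                                                               
                                                               
                                                               
                                                               
                                                               
                                                               
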